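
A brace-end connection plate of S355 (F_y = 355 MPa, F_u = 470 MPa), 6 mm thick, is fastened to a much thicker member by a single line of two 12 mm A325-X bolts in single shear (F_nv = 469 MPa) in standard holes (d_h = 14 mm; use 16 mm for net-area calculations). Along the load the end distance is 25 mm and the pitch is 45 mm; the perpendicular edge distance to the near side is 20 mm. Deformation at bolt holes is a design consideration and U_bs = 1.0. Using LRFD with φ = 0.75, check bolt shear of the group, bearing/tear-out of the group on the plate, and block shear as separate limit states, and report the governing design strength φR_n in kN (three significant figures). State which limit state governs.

79.6 kN (bolt shear governs)

Bolt shear: A_b = π·12²/4 = 113.1 mm²; R_n = 469 × 113.1 × 2 × 1 / 1000 = 106.1 kN → 0.75 × 106.1 = 79.6 kN.
Bearing: edge l_c = 18, r_n = 60.91 kN; interior l_c = 31, r_n = 81.22 kN; R_n = 60.91 + 1·81.22 = 142.1 kN → 107 kN.
Block shear: A_gv = 420, A_nv = 276, A_nt = 72 mm²; R_n = min(0.6F_uA_nv, 0.6F_yA_gv) + U_bs·F_u·A_nt = 111.7 kN → 83.8 kN.
Bolt shear governs: 79.6 kN.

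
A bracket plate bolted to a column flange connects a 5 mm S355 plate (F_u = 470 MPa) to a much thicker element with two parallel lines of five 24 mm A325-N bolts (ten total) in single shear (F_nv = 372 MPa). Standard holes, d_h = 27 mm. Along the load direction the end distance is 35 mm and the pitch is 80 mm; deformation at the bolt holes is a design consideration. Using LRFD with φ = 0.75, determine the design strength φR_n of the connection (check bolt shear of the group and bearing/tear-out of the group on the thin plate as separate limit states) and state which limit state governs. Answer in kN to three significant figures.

Bolt shear: A_b = π·24²/4 = 452.4 mm²; R_n = 372 × 452.4 × 10 × 1 / 1000 = 1683 kN → 0.75 × 1683 = 1260 kN.
Bearing (1.2 l_c t F_u ≤ 2.4 d t F_u): upper limit = 2.4·24·5·470 / 1000 = 135.4 kN.
  Edge l_c = 35 − 27/2 = 21.5 → r_n = 60.63 kN; interior l_c = 80 − 27 = 53 → r_n = 135.4 kN.
  R_n,bearing = 2·60.63 + 8·135.4 = 1204 kN → 0.75 × 1204 = 903 kN.
Bearing governs: 903 kN.

903 kN (bearing governs)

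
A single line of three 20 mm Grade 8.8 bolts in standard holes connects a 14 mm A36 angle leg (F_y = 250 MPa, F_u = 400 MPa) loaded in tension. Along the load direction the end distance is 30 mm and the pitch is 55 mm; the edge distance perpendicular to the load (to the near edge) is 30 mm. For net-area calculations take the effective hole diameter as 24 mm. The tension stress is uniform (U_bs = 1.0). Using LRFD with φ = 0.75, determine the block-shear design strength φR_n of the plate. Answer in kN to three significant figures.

277 kN

Shear plane L_v = 30 + 2·55 = 140 mm; A_gv = 140 × 14 = 1960 mm².
A_nv = (140 − 2.5·24) × 14 = 1120 mm².
A_nt = (30 − 0.5·24) × 14 = 252 mm².
0.6 F_u A_nv = 268.8 kN; 0.6 F_y A_gv = 294 kN → shear rupture governs the shear term.
R_n = 268.8 + 1.0 × 400 × 252 / 1000 = 369.6 kN.
Design strength φR_n = 0.75 × 369.6 = 277 kN.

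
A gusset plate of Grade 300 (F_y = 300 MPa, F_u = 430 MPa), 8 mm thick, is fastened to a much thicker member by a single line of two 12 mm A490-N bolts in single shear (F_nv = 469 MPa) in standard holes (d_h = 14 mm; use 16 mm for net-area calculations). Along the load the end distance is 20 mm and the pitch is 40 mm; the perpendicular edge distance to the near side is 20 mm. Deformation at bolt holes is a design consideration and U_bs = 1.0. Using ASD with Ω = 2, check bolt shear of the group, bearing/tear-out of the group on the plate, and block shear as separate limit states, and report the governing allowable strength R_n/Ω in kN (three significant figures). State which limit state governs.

53 kN (bolt shear governs)

Bolt shear: A_b = π·12²/4 = 113.1 mm²; R_n = 469 × 113.1 × 2 × 1 / 1000 = 106.1 kN → 106.1 / 2 = 53 kN.
Bearing: edge l_c = 13, r_n = 53.66 kN; interior l_c = 26, r_n = 99.07 kN; R_n = 53.66 + 1·99.07 = 152.7 kN → 76.4 kN.
Block shear: A_gv = 480, A_nv = 288, A_nt = 96 mm²; R_n = min(0.6F_uA_nv, 0.6F_yA_gv) + U_bs·F_u·A_nt = 115.6 kN → 57.8 kN.
Bolt shear governs: 53 kN.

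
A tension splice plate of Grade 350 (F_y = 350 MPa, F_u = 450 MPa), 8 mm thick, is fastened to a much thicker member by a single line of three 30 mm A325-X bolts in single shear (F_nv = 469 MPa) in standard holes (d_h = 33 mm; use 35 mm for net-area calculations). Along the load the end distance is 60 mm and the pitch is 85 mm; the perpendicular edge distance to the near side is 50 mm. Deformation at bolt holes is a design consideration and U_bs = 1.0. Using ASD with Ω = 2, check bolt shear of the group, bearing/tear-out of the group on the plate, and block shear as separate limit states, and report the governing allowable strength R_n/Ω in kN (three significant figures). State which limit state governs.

212 kN (block shear governs)

Bolt shear: A_b = π·30²/4 = 706.9 mm²; R_n = 469 × 706.9 × 3 × 1 / 1000 = 994.5 kN → 994.5 / 2 = 497 kN.
Bearing: edge l_c = 43.5, r_n = 187.9 kN; interior l_c = 52, r_n = 224.6 kN; R_n = 187.9 + 2·224.6 = 637.2 kN → 319 kN.
Block shear: A_gv = 1840, A_nv = 1140, A_nt = 260 mm²; R_n = min(0.6F_uA_nv, 0.6F_yA_gv) + U_bs·F_u·A_nt = 424.8 kN → 212 kN.
Block shear governs: 212 kN.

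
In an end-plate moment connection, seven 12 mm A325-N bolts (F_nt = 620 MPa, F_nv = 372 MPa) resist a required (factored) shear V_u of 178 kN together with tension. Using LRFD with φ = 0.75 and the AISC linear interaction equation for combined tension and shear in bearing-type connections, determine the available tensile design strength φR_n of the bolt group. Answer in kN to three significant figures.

A_b = π·12²/4 = 113.1 mm²; f_rv = 178 × 1000 / (7 × 113.1) = 224.8 MPa.
F'_nt = 1.3 F_nt − (F_nt / φF_nv) f_rv = 1.3·620 − (620/(0.75·372))·224.8 = 306.4 MPa, capped at F_nt → F'_nt = 306.4 MPa.
R_n = F'_nt · A_b · n = 306.4 × 113.1 × 7 / 1000 = 242.5 kN.
Design strength φR_n = 0.75 × 242.5 = 182 kN.

182 kN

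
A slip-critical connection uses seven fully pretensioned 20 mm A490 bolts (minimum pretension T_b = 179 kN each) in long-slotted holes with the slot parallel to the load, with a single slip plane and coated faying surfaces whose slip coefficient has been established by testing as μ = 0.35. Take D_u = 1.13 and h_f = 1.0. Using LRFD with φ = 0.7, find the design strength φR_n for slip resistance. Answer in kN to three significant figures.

R_n = μ · D_u · h_f · T_b · n_s · n_b = 0.35 × 1.13 × 1.0 × 179 × 1 × 7 = 495.6 kN.
Design strength φR_n = 0.7 × 495.6 = 347 kN.

347 kN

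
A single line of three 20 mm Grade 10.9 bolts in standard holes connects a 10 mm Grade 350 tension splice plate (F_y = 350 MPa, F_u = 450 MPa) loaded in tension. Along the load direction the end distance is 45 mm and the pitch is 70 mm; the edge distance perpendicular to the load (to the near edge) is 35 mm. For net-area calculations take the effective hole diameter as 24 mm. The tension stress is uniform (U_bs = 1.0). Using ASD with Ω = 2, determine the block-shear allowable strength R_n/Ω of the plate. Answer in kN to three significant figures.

Shear plane L_v = 45 + 2·70 = 185 mm; A_gv = 185 × 10 = 1850 mm².
A_nv = (185 − 2.5·24) × 10 = 1250 mm².
A_nt = (35 − 0.5·24) × 10 = 230 mm².
0.6 F_u A_nv = 337.5 kN; 0.6 F_y A_gv = 388.5 kN → shear rupture governs the shear term.
R_n = 337.5 + 1.0 × 450 × 230 / 1000 = 441 kN.
Allowable strength R_n/Ω = 441 / 2 = 220 kN.

220 kN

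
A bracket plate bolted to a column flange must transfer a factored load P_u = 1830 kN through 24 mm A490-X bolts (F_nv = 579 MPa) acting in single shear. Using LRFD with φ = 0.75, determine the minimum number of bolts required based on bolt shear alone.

10 bolts

A_b = π·24²/4 = 452.4 mm².
Per-bolt design strength φR_n = 0.75 × 579 × 452.4 × 1 / 1000 = 196.5 kN.
n ≥ 1830 / 196.5 = 9.315 → use 10 bolts.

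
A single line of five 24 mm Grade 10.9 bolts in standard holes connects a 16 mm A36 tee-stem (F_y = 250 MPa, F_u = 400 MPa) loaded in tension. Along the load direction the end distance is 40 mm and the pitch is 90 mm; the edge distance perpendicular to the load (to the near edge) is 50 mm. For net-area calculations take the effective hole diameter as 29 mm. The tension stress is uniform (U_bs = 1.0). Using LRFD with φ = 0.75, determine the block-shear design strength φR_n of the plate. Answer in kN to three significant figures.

Shear plane L_v = 40 + 4·90 = 400 mm; A_gv = 400 × 16 = 6400 mm².
A_nv = (400 − 4.5·29) × 16 = 4312 mm².
A_nt = (50 − 0.5·29) × 16 = 568 mm².
0.6 F_u A_nv = 1035 kN; 0.6 F_y A_gv = 960 kN → shear yielding governs the shear term.
R_n = 960 + 1.0 × 400 × 568 / 1000 = 1187 kN.
Design strength φR_n = 0.75 × 1187 = 890 kN.

890 kN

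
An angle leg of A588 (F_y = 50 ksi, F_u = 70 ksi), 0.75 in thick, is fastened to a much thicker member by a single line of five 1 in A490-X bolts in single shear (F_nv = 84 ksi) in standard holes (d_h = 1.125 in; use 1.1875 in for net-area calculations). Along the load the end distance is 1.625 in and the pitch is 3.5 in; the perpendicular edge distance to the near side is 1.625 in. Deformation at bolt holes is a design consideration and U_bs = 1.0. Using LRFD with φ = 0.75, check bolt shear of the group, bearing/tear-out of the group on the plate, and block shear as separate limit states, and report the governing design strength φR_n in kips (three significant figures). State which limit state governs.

247 kips (bolt shear governs)

Bolt shear: A_b = π·1²/4 = 0.7854 in²; R_n = 84 × 0.7854 × 5 × 1 = 329.9 kips → 0.75 × 329.9 = 247 kips.
Bearing: edge l_c = 1.062, r_n = 66.94 kips; interior l_c = 2.375, r_n = 126 kips; R_n = 66.94 + 4·126 = 570.9 kips → 428 kips.
Block shear: A_gv = 11.72, A_nv = 7.711, A_nt = 0.7734 in²; R_n = min(0.6F_uA_nv, 0.6F_yA_gv) + U_bs·F_u·A_nt = 378 kips → 284 kips.
Bolt shear governs: 247 kips.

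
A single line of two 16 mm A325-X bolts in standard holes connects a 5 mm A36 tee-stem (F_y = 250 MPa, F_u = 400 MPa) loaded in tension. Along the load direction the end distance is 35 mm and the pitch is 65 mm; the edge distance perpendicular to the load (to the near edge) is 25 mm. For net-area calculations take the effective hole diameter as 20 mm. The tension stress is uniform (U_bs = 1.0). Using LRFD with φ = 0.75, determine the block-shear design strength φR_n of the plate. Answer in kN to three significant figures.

Shear plane L_v = 35 + 1·65 = 100 mm; A_gv = 100 × 5 = 500 mm².
A_nv = (100 − 1.5·20) × 5 = 350 mm².
A_nt = (25 − 0.5·20) × 5 = 75 mm².
0.6 F_u A_nv = 84 kN; 0.6 F_y A_gv = 75 kN → shear yielding governs the shear term.
R_n = 75 + 1.0 × 400 × 75 / 1000 = 105 kN.
Design strength φR_n = 0.75 × 105 = 78.8 kN.

78.8 kN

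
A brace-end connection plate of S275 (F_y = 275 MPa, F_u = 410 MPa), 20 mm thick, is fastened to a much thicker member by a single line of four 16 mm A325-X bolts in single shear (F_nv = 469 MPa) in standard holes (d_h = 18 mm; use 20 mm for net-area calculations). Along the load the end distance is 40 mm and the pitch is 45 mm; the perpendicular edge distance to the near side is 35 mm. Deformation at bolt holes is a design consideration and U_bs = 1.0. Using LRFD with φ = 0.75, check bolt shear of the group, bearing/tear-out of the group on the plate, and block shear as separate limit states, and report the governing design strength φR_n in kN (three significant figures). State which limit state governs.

283 kN (bolt shear governs)

Bolt shear: A_b = π·16²/4 = 201.1 mm²; R_n = 469 × 201.1 × 4 × 1 / 1000 = 377.2 kN → 0.75 × 377.2 = 283 kN.
Bearing: edge l_c = 31, r_n = 305 kN; interior l_c = 27, r_n = 265.7 kN; R_n = 305 + 3·265.7 = 1102 kN → 827 kN.
Block shear: A_gv = 3500, A_nv = 2100, A_nt = 500 mm²; R_n = min(0.6F_uA_nv, 0.6F_yA_gv) + U_bs·F_u·A_nt = 721.6 kN → 541 kN.
Bolt shear governs: 283 kN.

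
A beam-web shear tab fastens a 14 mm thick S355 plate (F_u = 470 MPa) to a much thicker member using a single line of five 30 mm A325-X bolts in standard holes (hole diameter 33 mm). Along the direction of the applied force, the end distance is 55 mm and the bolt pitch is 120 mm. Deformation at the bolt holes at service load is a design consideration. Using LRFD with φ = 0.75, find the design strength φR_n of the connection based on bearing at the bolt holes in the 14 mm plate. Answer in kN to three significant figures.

1650 kN

Per bolt r_n = 1.2 l_c t F_u ≤ 2.4 d t F_u; upper limit = 2.4 × 30 × 14 × 470 / 1000 = 473.8 kN.
Edge bolt: l_c = 55 − 33/2 = 38.5 mm → 1.2 × 38.5 × 14 × 470 / 1000 = 304 → r_n = 304 kN.
Interior bolts: l_c = 120 − 33 = 87 mm → 1.2 × 87 × 14 × 470 / 1000 = 687 → r_n = 473.8 kN.
R_n = 1 × 304 + 4 × 473.8 = 2199 kN.
Design strength φR_n = 0.75 × 2199 = 1650 kN.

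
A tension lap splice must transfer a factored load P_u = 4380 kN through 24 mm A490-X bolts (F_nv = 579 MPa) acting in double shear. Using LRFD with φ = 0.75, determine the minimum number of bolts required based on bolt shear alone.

A_b = π·24²/4 = 452.4 mm².
Per-bolt design strength φR_n = 0.75 × 579 × 452.4 × 2 / 1000 = 392.9 kN.
n ≥ 4380 / 392.9 = 11.15 → use 12 bolts.

12 bolts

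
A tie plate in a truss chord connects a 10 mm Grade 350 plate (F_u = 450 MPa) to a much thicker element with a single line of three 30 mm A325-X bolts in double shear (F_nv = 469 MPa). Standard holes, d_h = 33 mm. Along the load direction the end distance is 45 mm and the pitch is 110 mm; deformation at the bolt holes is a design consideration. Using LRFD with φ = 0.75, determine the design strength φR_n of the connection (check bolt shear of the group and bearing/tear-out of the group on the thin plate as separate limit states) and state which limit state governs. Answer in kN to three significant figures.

Bolt shear: A_b = π·30²/4 = 706.9 mm²; R_n = 469 × 706.9 × 3 × 2 / 1000 = 1989 kN → 0.75 × 1989 = 1490 kN.
Bearing (1.2 l_c t F_u ≤ 2.4 d t F_u): upper limit = 2.4·30·10·450 / 1000 = 324 kN.
  Edge l_c = 45 − 33/2 = 28.5 → r_n = 153.9 kN; interior l_c = 110 − 33 = 77 → r_n = 324 kN.
  R_n,bearing = 1·153.9 + 2·324 = 801.9 kN → 0.75 × 801.9 = 601 kN.
Bearing governs: 601 kN.

601 kN (bearing governs)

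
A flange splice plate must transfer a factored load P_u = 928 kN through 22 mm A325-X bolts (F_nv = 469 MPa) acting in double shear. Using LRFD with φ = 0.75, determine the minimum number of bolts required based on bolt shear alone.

4 bolts

A_b = π·22²/4 = 380.1 mm².
Per-bolt design strength φR_n = 0.75 × 469 × 380.1 × 2 / 1000 = 267.4 kN.
n ≥ 928 / 267.4 = 3.47 → use 4 bolts.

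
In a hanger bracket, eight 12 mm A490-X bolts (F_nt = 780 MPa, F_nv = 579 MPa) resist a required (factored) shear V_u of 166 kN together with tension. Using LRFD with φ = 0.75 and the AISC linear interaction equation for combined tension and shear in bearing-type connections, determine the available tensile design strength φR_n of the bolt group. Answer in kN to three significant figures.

464 kN

A_b = π·12²/4 = 113.1 mm²; f_rv = 166 × 1000 / (8 × 113.1) = 183.5 MPa.
F'_nt = 1.3 F_nt − (F_nt / φF_nv) f_rv = 1.3·780 − (780/(0.75·579))·183.5 = 684.5 MPa, capped at F_nt → F'_nt = 684.5 MPa.
R_n = F'_nt · A_b · n = 684.5 × 113.1 × 8 / 1000 = 619.3 kN.
Design strength φR_n = 0.75 × 619.3 = 464 kN.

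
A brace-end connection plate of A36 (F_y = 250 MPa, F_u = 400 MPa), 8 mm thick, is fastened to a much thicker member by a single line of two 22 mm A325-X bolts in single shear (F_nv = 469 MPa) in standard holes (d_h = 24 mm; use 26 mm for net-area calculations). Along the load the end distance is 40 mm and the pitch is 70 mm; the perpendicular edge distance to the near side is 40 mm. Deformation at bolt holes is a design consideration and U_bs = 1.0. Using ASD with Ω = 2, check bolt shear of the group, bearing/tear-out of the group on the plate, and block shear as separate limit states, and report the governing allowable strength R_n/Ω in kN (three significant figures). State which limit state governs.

109 kN (block shear governs)

Bolt shear: A_b = π·22²/4 = 380.1 mm²; R_n = 469 × 380.1 × 2 × 1 / 1000 = 356.6 kN → 356.6 / 2 = 178 kN.
Bearing: edge l_c = 28, r_n = 107.5 kN; interior l_c = 46, r_n = 169 kN; R_n = 107.5 + 1·169 = 276.5 kN → 138 kN.
Block shear: A_gv = 880, A_nv = 568, A_nt = 216 mm²; R_n = min(0.6F_uA_nv, 0.6F_yA_gv) + U_bs·F_u·A_nt = 218.4 kN → 109 kN.
Block shear governs: 109 kN.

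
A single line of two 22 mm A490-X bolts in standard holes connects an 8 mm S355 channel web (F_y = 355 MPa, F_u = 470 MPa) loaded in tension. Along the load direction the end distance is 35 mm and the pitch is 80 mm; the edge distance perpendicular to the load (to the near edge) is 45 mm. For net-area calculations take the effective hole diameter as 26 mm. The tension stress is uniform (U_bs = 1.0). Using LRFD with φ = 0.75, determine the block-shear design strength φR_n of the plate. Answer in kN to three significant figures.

219 kN

Shear plane L_v = 35 + 1·80 = 115 mm; A_gv = 115 × 8 = 920 mm².
A_nv = (115 − 1.5·26) × 8 = 608 mm².
A_nt = (45 − 0.5·26) × 8 = 256 mm².
0.6 F_u A_nv = 171.5 kN; 0.6 F_y A_gv = 196 kN → shear rupture governs the shear term.
R_n = 171.5 + 1.0 × 470 × 256 / 1000 = 291.8 kN.
Design strength φR_n = 0.75 × 291.8 = 219 kN.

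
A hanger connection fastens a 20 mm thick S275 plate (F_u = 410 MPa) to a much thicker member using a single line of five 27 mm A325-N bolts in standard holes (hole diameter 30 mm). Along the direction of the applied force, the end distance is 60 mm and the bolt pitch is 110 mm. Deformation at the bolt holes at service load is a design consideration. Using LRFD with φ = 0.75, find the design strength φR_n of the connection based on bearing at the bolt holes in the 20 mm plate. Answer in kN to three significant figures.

Per bolt r_n = 1.2 l_c t F_u ≤ 2.4 d t F_u; upper limit = 2.4 × 27 × 20 × 410 / 1000 = 531.4 kN.
Edge bolt: l_c = 60 − 30/2 = 45 mm → 1.2 × 45 × 20 × 410 / 1000 = 442.8 → r_n = 442.8 kN.
Interior bolts: l_c = 110 − 30 = 80 mm → 1.2 × 80 × 20 × 410 / 1000 = 787.2 → r_n = 531.4 kN.
R_n = 1 × 442.8 + 4 × 531.4 = 2568 kN.
Design strength φR_n = 0.75 × 2568 = 1930 kN.

1930 kN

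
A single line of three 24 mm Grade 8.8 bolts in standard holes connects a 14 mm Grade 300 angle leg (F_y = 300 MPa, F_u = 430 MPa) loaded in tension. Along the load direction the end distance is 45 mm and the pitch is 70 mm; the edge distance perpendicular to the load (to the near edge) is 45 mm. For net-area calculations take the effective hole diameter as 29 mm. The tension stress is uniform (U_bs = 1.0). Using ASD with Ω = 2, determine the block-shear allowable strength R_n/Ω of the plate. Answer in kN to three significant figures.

Shear plane L_v = 45 + 2·70 = 185 mm; A_gv = 185 × 14 = 2590 mm².
A_nv = (185 − 2.5·29) × 14 = 1575 mm².
A_nt = (45 − 0.5·29) × 14 = 427 mm².
0.6 F_u A_nv = 406.4 kN; 0.6 F_y A_gv = 466.2 kN → shear rupture governs the shear term.
R_n = 406.4 + 1.0 × 430 × 427 / 1000 = 590 kN.
Allowable strength R_n/Ω = 590 / 2 = 295 kN.

295 kN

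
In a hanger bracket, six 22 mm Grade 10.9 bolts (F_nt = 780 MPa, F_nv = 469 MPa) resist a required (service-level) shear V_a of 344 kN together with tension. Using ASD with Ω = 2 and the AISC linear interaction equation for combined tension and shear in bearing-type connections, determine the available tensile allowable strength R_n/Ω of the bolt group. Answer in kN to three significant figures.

584 kN

A_b = π·22²/4 = 380.1 mm²; f_rv = 344 × 1000 / (6 × 380.1) = 150.8 MPa.
F'_nt = 1.3 F_nt − (Ω F_nt / F_nv) f_rv = 1.3·780 − (2·780/469)·150.8 = 512.3 MPa, capped at F_nt → F'_nt = 512.3 MPa.
R_n = F'_nt · A_b · n = 512.3 × 380.1 × 6 / 1000 = 1169 kN.
Allowable strength R_n/Ω = 1169 / 2 = 584 kN.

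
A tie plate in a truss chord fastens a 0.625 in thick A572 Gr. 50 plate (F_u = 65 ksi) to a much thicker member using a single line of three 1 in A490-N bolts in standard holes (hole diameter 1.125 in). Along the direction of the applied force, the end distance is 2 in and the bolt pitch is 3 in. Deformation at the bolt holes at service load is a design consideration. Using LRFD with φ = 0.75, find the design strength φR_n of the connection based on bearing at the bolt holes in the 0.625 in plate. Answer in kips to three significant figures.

Per bolt r_n = 1.2 l_c t F_u ≤ 2.4 d t F_u; upper limit = 2.4 × 1 × 0.625 × 65 = 97.5 kips.
Edge bolt: l_c = 2 − 1.125/2 = 1.438 in → 1.2 × 1.438 × 0.625 × 65 = 70.08 → r_n = 70.08 kips.
Interior bolts: l_c = 3 − 1.125 = 1.875 in → 1.2 × 1.875 × 0.625 × 65 = 91.41 → r_n = 91.41 kips.
R_n = 1 × 70.08 + 2 × 91.41 = 252.9 kips.
Design strength φR_n = 0.75 × 252.9 = 190 kips.

190 kips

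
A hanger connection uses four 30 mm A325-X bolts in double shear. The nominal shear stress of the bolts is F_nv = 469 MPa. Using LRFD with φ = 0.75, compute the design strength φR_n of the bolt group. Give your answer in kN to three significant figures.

A_b = π × 30² / 4 = 706.9 mm².
R_n = F_nv · A_b · n · n_s = 469 × 706.9 × 4 × 2 / 1000 = 2652 kN.
Design strength φR_n = 0.75 × 2652 = 1990 kN.

1990 kN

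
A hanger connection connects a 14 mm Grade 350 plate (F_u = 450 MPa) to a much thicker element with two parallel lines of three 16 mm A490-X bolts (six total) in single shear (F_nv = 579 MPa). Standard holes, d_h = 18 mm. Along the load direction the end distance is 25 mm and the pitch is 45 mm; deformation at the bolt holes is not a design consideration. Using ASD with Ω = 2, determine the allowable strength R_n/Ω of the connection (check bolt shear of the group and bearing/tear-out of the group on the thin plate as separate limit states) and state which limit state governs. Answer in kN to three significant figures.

Bolt shear: A_b = π·16²/4 = 201.1 mm²; R_n = 579 × 201.1 × 6 × 1 / 1000 = 698.5 kN → 698.5 / 2 = 349 kN.
Bearing (1.5 l_c t F_u ≤ 3.0 d t F_u): upper limit = 3.0·16·14·450 / 1000 = 302.4 kN.
  Edge l_c = 25 − 18/2 = 16 → r_n = 151.2 kN; interior l_c = 45 − 18 = 27 → r_n = 255.2 kN.
  R_n,bearing = 2·151.2 + 4·255.2 = 1323 kN → 1323 / 2 = 662 kN.
Bolt shear governs: 349 kN.

349 kN (bolt shear governs)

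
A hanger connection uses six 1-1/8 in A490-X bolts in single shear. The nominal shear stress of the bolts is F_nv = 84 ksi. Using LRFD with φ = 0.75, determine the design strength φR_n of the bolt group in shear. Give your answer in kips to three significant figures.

376 kips

A_b = π × 1.125² / 4 = 0.994 in².
R_n = F_nv · A_b · n · n_s = 84 × 0.994 × 6 × 1 = 501 kips.
Design strength φR_n = 0.75 × 501 = 376 kips.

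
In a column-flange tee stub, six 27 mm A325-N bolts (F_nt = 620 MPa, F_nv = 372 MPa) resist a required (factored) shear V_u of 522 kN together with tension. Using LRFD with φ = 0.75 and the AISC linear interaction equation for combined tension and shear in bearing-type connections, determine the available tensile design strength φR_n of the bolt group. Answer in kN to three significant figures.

1210 kN

A_b = π·27²/4 = 572.6 mm²; f_rv = 522 × 1000 / (6 × 572.6) = 152 MPa.
F'_nt = 1.3 F_nt − (F_nt / φF_nv) f_rv = 1.3·620 − (620/(0.75·372))·152 = 468.3 MPa, capped at F_nt → F'_nt = 468.3 MPa.
R_n = F'_nt · A_b · n = 468.3 × 572.6 × 6 / 1000 = 1609 kN.
Design strength φR_n = 0.75 × 1609 = 1210 kN.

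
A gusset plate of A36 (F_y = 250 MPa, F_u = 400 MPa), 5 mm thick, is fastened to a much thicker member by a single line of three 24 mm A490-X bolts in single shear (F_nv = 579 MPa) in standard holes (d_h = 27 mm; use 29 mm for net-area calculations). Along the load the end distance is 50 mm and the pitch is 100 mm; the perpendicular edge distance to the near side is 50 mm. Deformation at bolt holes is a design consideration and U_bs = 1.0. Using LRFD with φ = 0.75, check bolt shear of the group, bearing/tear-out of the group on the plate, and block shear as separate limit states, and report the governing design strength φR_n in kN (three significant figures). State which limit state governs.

Bolt shear: A_b = π·24²/4 = 452.4 mm²; R_n = 579 × 452.4 × 3 × 1 / 1000 = 785.8 kN → 0.75 × 785.8 = 589 kN.
Bearing: edge l_c = 36.5, r_n = 87.6 kN; interior l_c = 73, r_n = 115.2 kN; R_n = 87.6 + 2·115.2 = 318 kN → 238 kN.
Block shear: A_gv = 1250, A_nv = 887.5, A_nt = 177.5 mm²; R_n = min(0.6F_uA_nv, 0.6F_yA_gv) + U_bs·F_u·A_nt = 258.5 kN → 194 kN.
Block shear governs: 194 kN.

194 kN (block shear governs)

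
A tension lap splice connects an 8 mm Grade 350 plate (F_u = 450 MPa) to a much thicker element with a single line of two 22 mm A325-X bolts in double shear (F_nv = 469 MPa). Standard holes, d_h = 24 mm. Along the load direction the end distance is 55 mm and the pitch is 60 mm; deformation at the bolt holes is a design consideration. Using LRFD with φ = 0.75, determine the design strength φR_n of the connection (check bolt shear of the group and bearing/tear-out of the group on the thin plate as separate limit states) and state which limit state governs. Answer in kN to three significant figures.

Bolt shear: A_b = π·22²/4 = 380.1 mm²; R_n = 469 × 380.1 × 2 × 2 / 1000 = 713.1 kN → 0.75 × 713.1 = 535 kN.
Bearing (1.2 l_c t F_u ≤ 2.4 d t F_u): upper limit = 2.4·22·8·450 / 1000 = 190.1 kN.
  Edge l_c = 55 − 24/2 = 43 → r_n = 185.8 kN; interior l_c = 60 − 24 = 36 → r_n = 155.5 kN.
  R_n,bearing = 1·185.8 + 1·155.5 = 341.3 kN → 0.75 × 341.3 = 256 kN.
Bearing governs: 256 kN.

256 kN (bearing governs)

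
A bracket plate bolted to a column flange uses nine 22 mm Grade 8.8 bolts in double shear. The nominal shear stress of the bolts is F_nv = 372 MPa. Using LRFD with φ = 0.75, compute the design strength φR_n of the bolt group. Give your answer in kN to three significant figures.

A_b = π × 22² / 4 = 380.1 mm².
R_n = F_nv · A_b · n · n_s = 372 × 380.1 × 9 × 2 / 1000 = 2545 kN.
Design strength φR_n = 0.75 × 2545 = 1910 kN.

1910 kN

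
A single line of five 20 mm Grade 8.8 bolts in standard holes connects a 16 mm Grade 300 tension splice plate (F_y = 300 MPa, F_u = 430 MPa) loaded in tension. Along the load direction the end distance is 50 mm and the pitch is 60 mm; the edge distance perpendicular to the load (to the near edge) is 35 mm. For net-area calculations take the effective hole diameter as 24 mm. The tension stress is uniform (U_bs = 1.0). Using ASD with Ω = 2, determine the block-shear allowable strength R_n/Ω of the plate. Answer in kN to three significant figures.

Shear plane L_v = 50 + 4·60 = 290 mm; A_gv = 290 × 16 = 4640 mm².
A_nv = (290 − 4.5·24) × 16 = 2912 mm².
A_nt = (35 − 0.5·24) × 16 = 368 mm².
0.6 F_u A_nv = 751.3 kN; 0.6 F_y A_gv = 835.2 kN → shear rupture governs the shear term.
R_n = 751.3 + 1.0 × 430 × 368 / 1000 = 909.5 kN.
Allowable strength R_n/Ω = 909.5 / 2 = 455 kN.

455 kN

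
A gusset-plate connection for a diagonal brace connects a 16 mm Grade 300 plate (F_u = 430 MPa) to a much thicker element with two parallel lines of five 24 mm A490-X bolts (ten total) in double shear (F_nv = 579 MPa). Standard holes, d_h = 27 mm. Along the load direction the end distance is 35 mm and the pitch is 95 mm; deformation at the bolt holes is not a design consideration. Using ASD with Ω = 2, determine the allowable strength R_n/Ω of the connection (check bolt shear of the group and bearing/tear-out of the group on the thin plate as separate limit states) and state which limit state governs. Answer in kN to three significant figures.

Bolt shear: A_b = π·24²/4 = 452.4 mm²; R_n = 579 × 452.4 × 10 × 2 / 1000 = 5239 kN → 5239 / 2 = 2620 kN.
Bearing (1.5 l_c t F_u ≤ 3.0 d t F_u): upper limit = 3.0·24·16·430 / 1000 = 495.4 kN.
  Edge l_c = 35 − 27/2 = 21.5 → r_n = 221.9 kN; interior l_c = 95 − 27 = 68 → r_n = 495.4 kN.
  R_n,bearing = 2·221.9 + 8·495.4 = 4407 kN → 4407 / 2 = 2200 kN.
Bearing governs: 2200 kN.

2200 kN (bearing governs)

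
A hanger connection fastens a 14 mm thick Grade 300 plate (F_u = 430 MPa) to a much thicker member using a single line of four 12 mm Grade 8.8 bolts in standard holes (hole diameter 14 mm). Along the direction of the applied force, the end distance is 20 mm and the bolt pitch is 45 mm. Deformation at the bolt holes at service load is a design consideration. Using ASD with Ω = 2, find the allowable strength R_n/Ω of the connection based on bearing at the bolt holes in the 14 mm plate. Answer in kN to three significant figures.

Per bolt r_n = 1.2 l_c t F_u ≤ 2.4 d t F_u; upper limit = 2.4 × 12 × 14 × 430 / 1000 = 173.4 kN.
Edge bolt: l_c = 20 − 14/2 = 13 mm → 1.2 × 13 × 14 × 430 / 1000 = 93.91 → r_n = 93.91 kN.
Interior bolts: l_c = 45 − 14 = 31 mm → 1.2 × 31 × 14 × 430 / 1000 = 223.9 → r_n = 173.4 kN.
R_n = 1 × 93.91 + 3 × 173.4 = 614 kN.
Allowable strength R_n/Ω = 614 / 2 = 307 kN.

307 kN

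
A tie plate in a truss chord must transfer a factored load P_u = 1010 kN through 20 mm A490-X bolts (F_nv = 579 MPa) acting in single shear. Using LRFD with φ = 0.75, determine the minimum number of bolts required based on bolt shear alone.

A_b = π·20²/4 = 314.2 mm².
Per-bolt design strength φR_n = 0.75 × 579 × 314.2 × 1 / 1000 = 136.4 kN.
n ≥ 1010 / 136.4 = 7.403 → use 8 bolts.

8 bolts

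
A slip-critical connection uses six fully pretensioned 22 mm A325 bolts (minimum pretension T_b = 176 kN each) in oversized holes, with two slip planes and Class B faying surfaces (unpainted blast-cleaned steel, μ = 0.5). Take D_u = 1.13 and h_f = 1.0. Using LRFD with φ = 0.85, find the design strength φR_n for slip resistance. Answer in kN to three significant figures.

1010 kN

R_n = μ · D_u · h_f · T_b · n_s · n_b = 0.5 × 1.13 × 1.0 × 176 × 2 × 6 = 1193 kN.
Design strength φR_n = 0.85 × 1193 = 1010 kN.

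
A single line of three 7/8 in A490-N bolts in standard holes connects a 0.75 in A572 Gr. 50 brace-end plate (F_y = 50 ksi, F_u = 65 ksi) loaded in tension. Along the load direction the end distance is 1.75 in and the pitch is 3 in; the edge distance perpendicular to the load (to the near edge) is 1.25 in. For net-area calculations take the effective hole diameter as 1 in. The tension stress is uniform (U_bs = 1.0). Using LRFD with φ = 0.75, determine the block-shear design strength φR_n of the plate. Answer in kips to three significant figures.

Shear plane L_v = 1.75 + 2·3 = 7.75 in; A_gv = 7.75 × 0.75 = 5.812 in².
A_nv = (7.75 − 2.5·1) × 0.75 = 3.938 in².
A_nt = (1.25 − 0.5·1) × 0.75 = 0.5625 in².
0.6 F_u A_nv = 153.6 kips; 0.6 F_y A_gv = 174.4 kips → shear rupture governs the shear term.
R_n = 153.6 + 1.0 × 65 × 0.5625 = 190.1 kips.
Design strength φR_n = 0.75 × 190.1 = 143 kips.

143 kips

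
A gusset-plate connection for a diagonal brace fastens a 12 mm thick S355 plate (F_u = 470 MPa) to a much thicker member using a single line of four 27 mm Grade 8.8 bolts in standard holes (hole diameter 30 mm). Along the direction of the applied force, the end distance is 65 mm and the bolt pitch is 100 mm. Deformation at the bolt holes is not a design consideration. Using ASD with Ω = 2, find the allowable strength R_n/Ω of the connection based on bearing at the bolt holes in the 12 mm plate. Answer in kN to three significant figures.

Per bolt r_n = 1.5 l_c t F_u ≤ 3.0 d t F_u; upper limit = 3.0 × 27 × 12 × 470 / 1000 = 456.8 kN.
Edge bolt: l_c = 65 − 30/2 = 50 mm → 1.5 × 50 × 12 × 470 / 1000 = 423 → r_n = 423 kN.
Interior bolts: l_c = 100 − 30 = 70 mm → 1.5 × 70 × 12 × 470 / 1000 = 592.2 → r_n = 456.8 kN.
R_n = 1 × 423 + 3 × 456.8 = 1794 kN.
Allowable strength R_n/Ω = 1794 / 2 = 897 kN.

897 kN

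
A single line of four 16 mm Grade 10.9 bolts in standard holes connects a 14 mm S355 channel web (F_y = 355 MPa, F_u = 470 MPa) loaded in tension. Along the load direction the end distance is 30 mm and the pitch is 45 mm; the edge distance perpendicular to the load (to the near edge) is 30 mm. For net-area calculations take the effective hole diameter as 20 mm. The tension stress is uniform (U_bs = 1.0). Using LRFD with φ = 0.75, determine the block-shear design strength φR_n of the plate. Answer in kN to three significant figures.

380 kN

Shear plane L_v = 30 + 3·45 = 165 mm; A_gv = 165 × 14 = 2310 mm².
A_nv = (165 − 3.5·20) × 14 = 1330 mm².
A_nt = (30 − 0.5·20) × 14 = 280 mm².
0.6 F_u A_nv = 375.1 kN; 0.6 F_y A_gv = 492 kN → shear rupture governs the shear term.
R_n = 375.1 + 1.0 × 470 × 280 / 1000 = 506.7 kN.
Design strength φR_n = 0.75 × 506.7 = 380 kN.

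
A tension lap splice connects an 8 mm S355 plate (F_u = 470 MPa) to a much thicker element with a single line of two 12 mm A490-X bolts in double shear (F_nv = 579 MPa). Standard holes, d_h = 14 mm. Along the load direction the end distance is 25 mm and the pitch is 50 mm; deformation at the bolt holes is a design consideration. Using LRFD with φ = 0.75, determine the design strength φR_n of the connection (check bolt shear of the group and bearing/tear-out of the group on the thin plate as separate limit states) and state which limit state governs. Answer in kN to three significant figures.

142 kN (bearing governs)

Bolt shear: A_b = π·12²/4 = 113.1 mm²; R_n = 579 × 113.1 × 2 × 2 / 1000 = 261.9 kN → 0.75 × 261.9 = 196 kN.
Bearing (1.2 l_c t F_u ≤ 2.4 d t F_u): upper limit = 2.4·12·8·470 / 1000 = 108.3 kN.
  Edge l_c = 25 − 14/2 = 18 → r_n = 81.22 kN; interior l_c = 50 − 14 = 36 → r_n = 108.3 kN.
  R_n,bearing = 1·81.22 + 1·108.3 = 189.5 kN → 0.75 × 189.5 = 142 kN.
Bearing governs: 142 kN.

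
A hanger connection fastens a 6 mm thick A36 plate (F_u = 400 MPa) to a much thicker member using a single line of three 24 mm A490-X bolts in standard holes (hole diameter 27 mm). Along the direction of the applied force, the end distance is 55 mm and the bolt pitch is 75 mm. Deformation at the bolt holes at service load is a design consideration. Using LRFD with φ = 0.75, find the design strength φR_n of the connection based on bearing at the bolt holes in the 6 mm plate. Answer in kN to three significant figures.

297 kN

Per bolt r_n = 1.2 l_c t F_u ≤ 2.4 d t F_u; upper limit = 2.4 × 24 × 6 × 400 / 1000 = 138.2 kN.
Edge bolt: l_c = 55 − 27/2 = 41.5 mm → 1.2 × 41.5 × 6 × 400 / 1000 = 119.5 → r_n = 119.5 kN.
Interior bolts: l_c = 75 − 27 = 48 mm → 1.2 × 48 × 6 × 400 / 1000 = 138.2 → r_n = 138.2 kN.
R_n = 1 × 119.5 + 2 × 138.2 = 396 kN.
Design strength φR_n = 0.75 × 396 = 297 kN.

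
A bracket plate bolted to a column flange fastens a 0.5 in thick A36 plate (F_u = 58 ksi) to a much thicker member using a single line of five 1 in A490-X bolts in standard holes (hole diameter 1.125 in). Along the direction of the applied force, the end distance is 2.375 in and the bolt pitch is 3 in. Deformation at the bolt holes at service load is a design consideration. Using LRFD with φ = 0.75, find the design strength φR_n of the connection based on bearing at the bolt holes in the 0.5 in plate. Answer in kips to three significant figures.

Per bolt r_n = 1.2 l_c t F_u ≤ 2.4 d t F_u; upper limit = 2.4 × 1 × 0.5 × 58 = 69.6 kips.
Edge bolt: l_c = 2.375 − 1.125/2 = 1.812 in → 1.2 × 1.812 × 0.5 × 58 = 63.07 → r_n = 63.07 kips.
Interior bolts: l_c = 3 − 1.125 = 1.875 in → 1.2 × 1.875 × 0.5 × 58 = 65.25 → r_n = 65.25 kips.
R_n = 1 × 63.07 + 4 × 65.25 = 324.1 kips.
Design strength φR_n = 0.75 × 324.1 = 243 kips.

243 kips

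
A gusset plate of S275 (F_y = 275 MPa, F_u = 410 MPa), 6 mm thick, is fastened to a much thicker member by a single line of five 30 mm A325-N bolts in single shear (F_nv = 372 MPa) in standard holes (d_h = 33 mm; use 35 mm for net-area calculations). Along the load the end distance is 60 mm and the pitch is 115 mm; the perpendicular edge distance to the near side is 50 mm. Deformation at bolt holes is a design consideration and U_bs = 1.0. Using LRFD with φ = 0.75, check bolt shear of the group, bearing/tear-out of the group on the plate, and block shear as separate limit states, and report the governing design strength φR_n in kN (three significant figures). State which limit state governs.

Bolt shear: A_b = π·30²/4 = 706.9 mm²; R_n = 372 × 706.9 × 5 × 1 / 1000 = 1315 kN → 0.75 × 1315 = 986 kN.
Bearing: edge l_c = 43.5, r_n = 128.4 kN; interior l_c = 82, r_n = 177.1 kN; R_n = 128.4 + 4·177.1 = 836.9 kN → 628 kN.
Block shear: A_gv = 3120, A_nv = 2175, A_nt = 195 mm²; R_n = min(0.6F_uA_nv, 0.6F_yA_gv) + U_bs·F_u·A_nt = 594.8 kN → 446 kN.
Block shear governs: 446 kN.

446 kN (block shear governs)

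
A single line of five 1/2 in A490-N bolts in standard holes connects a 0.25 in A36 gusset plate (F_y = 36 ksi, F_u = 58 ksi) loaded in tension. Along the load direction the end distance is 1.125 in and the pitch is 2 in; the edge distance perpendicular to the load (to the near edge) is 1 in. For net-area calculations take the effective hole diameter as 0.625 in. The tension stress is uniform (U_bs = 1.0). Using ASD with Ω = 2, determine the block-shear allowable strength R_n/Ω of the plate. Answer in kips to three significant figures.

29.6 kips

Shear plane L_v = 1.125 + 4·2 = 9.125 in; A_gv = 9.125 × 0.25 = 2.281 in².
A_nv = (9.125 − 4.5·0.625) × 0.25 = 1.578 in².
A_nt = (1 − 0.5·0.625) × 0.25 = 0.1719 in².
0.6 F_u A_nv = 54.92 kips; 0.6 F_y A_gv = 49.27 kips → shear yielding governs the shear term.
R_n = 49.27 + 1.0 × 58 × 0.1719 = 59.24 kips.
Allowable strength R_n/Ω = 59.24 / 2 = 29.6 kips.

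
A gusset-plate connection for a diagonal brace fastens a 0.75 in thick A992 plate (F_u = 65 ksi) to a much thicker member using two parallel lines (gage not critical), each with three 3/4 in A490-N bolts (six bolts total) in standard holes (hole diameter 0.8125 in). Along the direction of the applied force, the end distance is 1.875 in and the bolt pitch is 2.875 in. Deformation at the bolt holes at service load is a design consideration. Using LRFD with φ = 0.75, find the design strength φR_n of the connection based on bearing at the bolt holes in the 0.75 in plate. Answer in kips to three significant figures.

Per bolt r_n = 1.2 l_c t F_u ≤ 2.4 d t F_u; upper limit = 2.4 × 0.75 × 0.75 × 65 = 87.75 kips.
Edge bolt: l_c = 1.875 − 0.8125/2 = 1.469 in → 1.2 × 1.469 × 0.75 × 65 = 85.92 → r_n = 85.92 kips.
Interior bolts: l_c = 2.875 − 0.8125 = 2.062 in → 1.2 × 2.062 × 0.75 × 65 = 120.7 → r_n = 87.75 kips.
R_n = 2 × 85.92 + 4 × 87.75 = 522.8 kips.
Design strength φR_n = 0.75 × 522.8 = 392 kips.

392 kips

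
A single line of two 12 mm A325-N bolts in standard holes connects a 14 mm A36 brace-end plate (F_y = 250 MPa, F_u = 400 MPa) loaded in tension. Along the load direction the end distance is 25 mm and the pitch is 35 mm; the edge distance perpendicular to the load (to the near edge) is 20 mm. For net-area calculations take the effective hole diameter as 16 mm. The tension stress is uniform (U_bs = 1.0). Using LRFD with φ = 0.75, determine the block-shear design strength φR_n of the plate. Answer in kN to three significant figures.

Shear plane L_v = 25 + 1·35 = 60 mm; A_gv = 60 × 14 = 840 mm².
A_nv = (60 − 1.5·16) × 14 = 504 mm².
A_nt = (20 − 0.5·16) × 14 = 168 mm².
0.6 F_u A_nv = 121 kN; 0.6 F_y A_gv = 126 kN → shear rupture governs the shear term.
R_n = 121 + 1.0 × 400 × 168 / 1000 = 188.2 kN.
Design strength φR_n = 0.75 × 188.2 = 141 kN.

141 kN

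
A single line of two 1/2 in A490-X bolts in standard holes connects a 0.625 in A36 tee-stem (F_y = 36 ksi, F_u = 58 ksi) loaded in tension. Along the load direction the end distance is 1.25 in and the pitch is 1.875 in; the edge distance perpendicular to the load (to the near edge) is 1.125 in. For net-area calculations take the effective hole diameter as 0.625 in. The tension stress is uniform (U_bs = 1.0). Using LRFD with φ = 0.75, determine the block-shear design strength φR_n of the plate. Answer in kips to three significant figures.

53.7 kips

Shear plane L_v = 1.25 + 1·1.875 = 3.125 in; A_gv = 3.125 × 0.625 = 1.953 in².
A_nv = (3.125 − 1.5·0.625) × 0.625 = 1.367 in².
A_nt = (1.125 − 0.5·0.625) × 0.625 = 0.5078 in².
0.6 F_u A_nv = 47.58 kips; 0.6 F_y A_gv = 42.19 kips → shear yielding governs the shear term.
R_n = 42.19 + 1.0 × 58 × 0.5078 = 71.64 kips.
Design strength φR_n = 0.75 × 71.64 = 53.7 kips.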